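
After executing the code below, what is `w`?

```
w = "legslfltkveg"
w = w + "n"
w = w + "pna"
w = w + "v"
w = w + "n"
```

+ 'n' → 'legslfltkvegn'
+ 'pna' → 'legslfltkvegnpna'
+ 'v' → 'legslfltkvegnpnav'
+ 'n' → 'legslfltkvegnpnavn'

'legslfltkvegnpnavn'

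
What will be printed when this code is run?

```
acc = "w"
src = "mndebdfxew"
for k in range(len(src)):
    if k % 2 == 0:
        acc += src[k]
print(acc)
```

k=0: add 'm' → 'wm'
k=1: skip
k=2: add 'd' → 'wmd'
k=3: skip
k=4: add 'b' → 'wmdb'
k=5: skip
k=6: add 'f' → 'wmdbf'
k=7: skip
k=8: add 'e' → 'wmdbfe'
k=9: skip

wmdbfe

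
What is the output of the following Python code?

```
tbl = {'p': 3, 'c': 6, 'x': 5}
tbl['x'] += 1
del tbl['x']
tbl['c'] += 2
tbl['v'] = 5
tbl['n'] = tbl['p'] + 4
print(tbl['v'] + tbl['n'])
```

tbl['x'] = 5+1 = 6 → {'p': 3, 'c': 6, 'x': 6}
del 'x' → {'p': 3, 'c': 6}
tbl['c'] = 6+2 = 8 → {'p': 3, 'c': 8}
tbl['v'] = 5 → {'p': 3, 'c': 8, 'v': 5}
tbl['n'] = tbl['p']+4 = 7 → {'p': 3, 'c': 8, 'v': 5, 'n': 7}
tbl['v']+tbl['n'] = 5+7 = 12

12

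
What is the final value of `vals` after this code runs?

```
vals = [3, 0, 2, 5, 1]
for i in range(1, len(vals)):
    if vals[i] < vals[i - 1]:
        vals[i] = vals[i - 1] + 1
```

i=1: 0<3, vals[1] = 3+1 = 4 → [3, 4, 2, 5, 1]
i=2: 2<4, vals[2] = 4+1 = 5 → [3, 4, 5, 5, 1]
i=3: 5>=5, unchanged → [3, 4, 5, 5, 1]
i=4: 1<5, vals[4] = 5+1 = 6 → [3, 4, 5, 5, 6]

[3, 4, 5, 5, 6]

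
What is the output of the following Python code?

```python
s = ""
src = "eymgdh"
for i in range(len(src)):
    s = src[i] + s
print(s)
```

i=0: prepend 'e' → 'e'
i=1: prepend 'y' → 'ye'
i=2: prepend 'm' → 'mye'
i=3: prepend 'g' → 'gmye'
i=4: prepend 'd' → 'dgmye'
i=5: prepend 'h' → 'hdgmye'

hdgmye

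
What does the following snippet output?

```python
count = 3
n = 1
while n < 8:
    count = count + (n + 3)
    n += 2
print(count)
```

31

n=1: count = 3+4 = 7
n=3: count = 7+6 = 13
n=5: count = 13+8 = 21
n=7: count = 21+10 = 31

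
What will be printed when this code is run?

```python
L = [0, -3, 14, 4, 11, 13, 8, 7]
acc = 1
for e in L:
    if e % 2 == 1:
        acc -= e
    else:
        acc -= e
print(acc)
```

-53

e=0: not odd, acc = 1-0 = 1
e=-3: odd, acc = 1-(-3) = 4
e=14: not odd, acc = 4-14 = -10
e=4: not odd, acc = (-10)-4 = -14
e=11: odd, acc = (-14)-11 = -25
e=13: odd, acc = (-25)-13 = -38
e=8: not odd, acc = (-38)-8 = -46
e=7: odd, acc = (-46)-7 = -53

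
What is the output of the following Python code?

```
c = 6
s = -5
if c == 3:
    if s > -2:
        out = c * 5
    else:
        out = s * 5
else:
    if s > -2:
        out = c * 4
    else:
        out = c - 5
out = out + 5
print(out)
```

c=6, s=-5
c == 3 is False; s > -2 is False
→ out = c - 5 = 1
out = 1+5 = 6

6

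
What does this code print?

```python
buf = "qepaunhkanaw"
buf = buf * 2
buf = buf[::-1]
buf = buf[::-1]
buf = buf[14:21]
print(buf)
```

paunhka

repeat ×2 → 'qepaunhkanawqepaunhkanaw'
reverse → 'wanakhnuapeqwanakhnuapeq'
reverse → 'qepaunhkanawqepaunhkanaw'
slice [14:21] → 'paunhka'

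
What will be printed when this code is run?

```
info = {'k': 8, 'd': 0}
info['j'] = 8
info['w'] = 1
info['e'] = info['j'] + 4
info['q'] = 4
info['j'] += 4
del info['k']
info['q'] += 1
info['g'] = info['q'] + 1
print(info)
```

{'d': 0, 'j': 12, 'w': 1, 'e': 12, 'q': 5, 'g': 6}

info['j'] = 8 → {'k': 8, 'd': 0, 'j': 8}
info['w'] = 1 → {'k': 8, 'd': 0, 'j': 8, 'w': 1}
info['e'] = info['j']+4 = 12 → {'k': 8, 'd': 0, 'j': 8, 'w': 1, 'e': 12}
info['q'] = 4 → {'k': 8, 'd': 0, 'j': 8, 'w': 1, 'e': 12, 'q': 4}
info['j'] = 8+4 = 12 → {'k': 8, 'd': 0, 'j': 12, 'w': 1, 'e': 12, 'q': 4}
del 'k' → {'d': 0, 'j': 12, 'w': 1, 'e': 12, 'q': 4}
info['q'] = 4+1 = 5 → {'d': 0, 'j': 12, 'w': 1, 'e': 12, 'q': 5}
info['g'] = info['q']+1 = 6 → {'d': 0, 'j': 12, 'w': 1, 'e': 12, 'q': 5, 'g': 6}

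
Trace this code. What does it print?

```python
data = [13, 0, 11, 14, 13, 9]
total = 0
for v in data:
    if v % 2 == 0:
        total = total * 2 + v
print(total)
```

v=13: not even
v=0: even, total = 0*2+0 = 0
v=11: not even
v=14: even, total = 0*2+14 = 14
v=13: not even
v=9: not even

14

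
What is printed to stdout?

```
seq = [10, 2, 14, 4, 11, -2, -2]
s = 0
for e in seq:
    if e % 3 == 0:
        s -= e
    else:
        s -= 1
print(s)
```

e=10: not %3==0, s = 0-1 = -1
e=2: not %3==0, s = (-1)-1 = -2
e=14: not %3==0, s = (-2)-1 = -3
e=4: not %3==0, s = (-3)-1 = -4
e=11: not %3==0, s = (-4)-1 = -5
e=-2: not %3==0, s = (-5)-1 = -6
e=-2: not %3==0, s = (-6)-1 = -7

-7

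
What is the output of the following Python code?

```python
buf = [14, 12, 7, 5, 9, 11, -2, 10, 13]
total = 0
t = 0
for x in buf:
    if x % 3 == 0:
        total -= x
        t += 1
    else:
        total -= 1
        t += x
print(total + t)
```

32

x=14: not %3==0, total = 0-1 = -1; t=14
x=12: %3==0, total = (-1)-12 = -13; t=15
x=7: not %3==0, total = (-13)-1 = -14; t=22
x=5: not %3==0, total = (-14)-1 = -15; t=27
x=9: %3==0, total = (-15)-9 = -24; t=28
x=11: not %3==0, total = (-24)-1 = -25; t=39
x=-2: not %3==0, total = (-25)-1 = -26; t=37
x=10: not %3==0, total = (-26)-1 = -27; t=47
x=13: not %3==0, total = (-27)-1 = -28; t=60
total+t = (-28)+60 = 32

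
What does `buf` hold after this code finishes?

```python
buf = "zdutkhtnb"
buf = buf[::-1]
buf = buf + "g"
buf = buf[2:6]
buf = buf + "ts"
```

'thktts'

reverse → 'bnthktudz'
+ 'g' → 'bnthktudzg'
slice [2:6] → 'thkt'
+ 'ts' → 'thktts'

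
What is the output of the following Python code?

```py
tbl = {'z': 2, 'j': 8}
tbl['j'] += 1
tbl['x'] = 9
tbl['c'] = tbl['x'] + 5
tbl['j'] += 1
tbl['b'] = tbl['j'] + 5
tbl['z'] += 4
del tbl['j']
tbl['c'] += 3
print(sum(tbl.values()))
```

47

tbl['j'] = 8+1 = 9 → {'z': 2, 'j': 9}
tbl['x'] = 9 → {'z': 2, 'j': 9, 'x': 9}
tbl['c'] = tbl['x']+5 = 14 → {'z': 2, 'j': 9, 'x': 9, 'c': 14}
tbl['j'] = 9+1 = 10 → {'z': 2, 'j': 10, 'x': 9, 'c': 14}
tbl['b'] = tbl['j']+5 = 15 → {'z': 2, 'j': 10, 'x': 9, 'c': 14, 'b': 15}
tbl['z'] = 2+4 = 6 → {'z': 6, 'j': 10, 'x': 9, 'c': 14, 'b': 15}
del 'j' → {'z': 6, 'x': 9, 'c': 14, 'b': 15}
tbl['c'] = 14+3 = 17 → {'z': 6, 'x': 9, 'c': 17, 'b': 15}
sum of values = 47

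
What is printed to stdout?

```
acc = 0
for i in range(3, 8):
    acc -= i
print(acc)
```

-25

i=3: acc = 0-3 = -3
i=4: acc = (-3)-4 = -7
i=5: acc = (-7)-5 = -12
i=6: acc = (-12)-6 = -18
i=7: acc = (-18)-7 = -25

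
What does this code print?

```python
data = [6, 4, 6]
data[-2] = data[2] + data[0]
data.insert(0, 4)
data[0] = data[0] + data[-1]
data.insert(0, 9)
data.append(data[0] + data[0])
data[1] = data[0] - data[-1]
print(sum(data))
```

data[-2] = data[2]+data[0] = 6+6 = 12 → [6, 12, 6]
insert 4 at 0 → [4, 6, 12, 6]
data[0] = data[0]+data[-1] = 4+6 = 10 → [10, 6, 12, 6]
insert 9 at 0 → [9, 10, 6, 12, 6]
append data[0]+data[0] = 9+9 = 18 → [9, 10, 6, 12, 6, 18]
data[1] = data[0]-data[-1] = 9-18 = -9 → [9, -9, 6, 12, 6, 18]
sum = 42

42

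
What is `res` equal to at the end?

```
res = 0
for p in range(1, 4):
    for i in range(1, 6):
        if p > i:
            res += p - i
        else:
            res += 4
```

52

p=1,i=1: not 1>1, res = 0+4 = 4
p=1,i=2: not 1>2, res = 4+4 = 8
p=1,i=3: not 1>3, res = 8+4 = 12
p=1,i=4: not 1>4, res = 12+4 = 16
p=1,i=5: not 1>5, res = 16+4 = 20
p=2,i=1: 2>1, res = 20+1 = 21
p=2,i=2: not 2>2, res = 21+4 = 25
p=2,i=3: not 2>3, res = 25+4 = 29
p=2,i=4: not 2>4, res = 29+4 = 33
p=2,i=5: not 2>5, res = 33+4 = 37
p=3,i=1: 3>1, res = 37+2 = 39
p=3,i=2: 3>2, res = 39+1 = 40
p=3,i=3: not 3>3, res = 40+4 = 44
p=3,i=4: not 3>4, res = 44+4 = 48
p=3,i=5: not 3>5, res = 48+4 = 52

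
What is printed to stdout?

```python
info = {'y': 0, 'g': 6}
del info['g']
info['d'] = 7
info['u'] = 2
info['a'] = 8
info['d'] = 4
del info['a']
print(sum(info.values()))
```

6

del 'g' → {'y': 0}
info['d'] = 7 → {'y': 0, 'd': 7}
info['u'] = 2 → {'y': 0, 'd': 7, 'u': 2}
info['a'] = 8 → {'y': 0, 'd': 7, 'u': 2, 'a': 8}
info['d'] = 4 → {'y': 0, 'd': 4, 'u': 2, 'a': 8}
del 'a' → {'y': 0, 'd': 4, 'u': 2}
sum of values = 6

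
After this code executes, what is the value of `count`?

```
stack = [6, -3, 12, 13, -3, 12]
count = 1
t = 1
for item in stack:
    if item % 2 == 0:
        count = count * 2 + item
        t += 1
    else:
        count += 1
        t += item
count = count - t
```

item=6: even, count = 1*2+6 = 8; t=2
item=-3: not even, count = 8+1 = 9; t=-1
item=12: even, count = 9*2+12 = 30; t=0
item=13: not even, count = 30+1 = 31; t=13
item=-3: not even, count = 31+1 = 32; t=10
item=12: even, count = 32*2+12 = 76; t=11
count-t = 76-11 = 65

65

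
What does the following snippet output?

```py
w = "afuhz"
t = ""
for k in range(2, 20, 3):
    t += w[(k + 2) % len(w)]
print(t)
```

k=2: add w[4]='z' → 'z'
k=5: add w[2]='u' → 'zu'
k=8: add w[0]='a' → 'zua'
k=11: add w[3]='h' → 'zuah'
k=14: add w[1]='f' → 'zuahf'
k=17: add w[4]='z' → 'zuahfz'

zuahfz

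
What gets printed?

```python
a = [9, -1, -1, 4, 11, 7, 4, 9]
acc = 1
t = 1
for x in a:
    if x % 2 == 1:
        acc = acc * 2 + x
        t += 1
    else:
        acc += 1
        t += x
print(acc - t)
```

x=9: odd, acc = 1*2+9 = 11; t=2
x=-1: odd, acc = 11*2+(-1) = 21; t=3
x=-1: odd, acc = 21*2+(-1) = 41; t=4
x=4: not odd, acc = 41+1 = 42; t=8
x=11: odd, acc = 42*2+11 = 95; t=9
x=7: odd, acc = 95*2+7 = 197; t=10
x=4: not odd, acc = 197+1 = 198; t=14
x=9: odd, acc = 198*2+9 = 405; t=15
acc-t = 405-15 = 390

390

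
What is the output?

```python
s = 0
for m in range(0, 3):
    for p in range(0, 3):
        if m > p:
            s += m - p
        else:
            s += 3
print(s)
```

22

m=0,p=0: not 0>0, s = 0+3 = 3
m=0,p=1: not 0>1, s = 3+3 = 6
m=0,p=2: not 0>2, s = 6+3 = 9
m=1,p=0: 1>0, s = 9+1 = 10
m=1,p=1: not 1>1, s = 10+3 = 13
m=1,p=2: not 1>2, s = 13+3 = 16
m=2,p=0: 2>0, s = 16+2 = 18
m=2,p=1: 2>1, s = 18+1 = 19
m=2,p=2: not 2>2, s = 19+3 = 22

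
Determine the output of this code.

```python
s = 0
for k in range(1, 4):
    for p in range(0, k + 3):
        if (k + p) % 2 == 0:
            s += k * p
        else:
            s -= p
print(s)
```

31

k=1,p=0: odd sum, s = 0-0 = 0
k=1,p=1: even sum, s = 0+1 = 1
k=1,p=2: odd sum, s = 1-2 = -1
k=1,p=3: even sum, s = (-1)+3 = 2
k=2,p=0: even sum, s = 2+0 = 2
k=2,p=1: odd sum, s = 2-1 = 1
k=2,p=2: even sum, s = 1+4 = 5
k=2,p=3: odd sum, s = 5-3 = 2
k=2,p=4: even sum, s = 2+8 = 10
k=3,p=0: odd sum, s = 10-0 = 10
k=3,p=1: even sum, s = 10+3 = 13
k=3,p=2: odd sum, s = 13-2 = 11
k=3,p=3: even sum, s = 11+9 = 20
k=3,p=4: odd sum, s = 20-4 = 16
k=3,p=5: even sum, s = 16+15 = 31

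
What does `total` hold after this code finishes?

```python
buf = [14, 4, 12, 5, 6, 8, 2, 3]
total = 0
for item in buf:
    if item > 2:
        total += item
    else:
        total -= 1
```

51

item=14: >2, total = 0+14 = 14
item=4: >2, total = 14+4 = 18
item=12: >2, total = 18+12 = 30
item=5: >2, total = 30+5 = 35
item=6: >2, total = 35+6 = 41
item=8: >2, total = 41+8 = 49
item=2: not >2, total = 49-1 = 48
item=3: >2, total = 48+3 = 51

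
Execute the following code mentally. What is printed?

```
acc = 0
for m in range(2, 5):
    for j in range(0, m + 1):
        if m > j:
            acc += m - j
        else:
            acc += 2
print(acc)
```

25

m=2,j=0: 2>0, acc = 0+2 = 2
m=2,j=1: 2>1, acc = 2+1 = 3
m=2,j=2: not 2>2, acc = 3+2 = 5
m=3,j=0: 3>0, acc = 5+3 = 8
m=3,j=1: 3>1, acc = 8+2 = 10
m=3,j=2: 3>2, acc = 10+1 = 11
m=3,j=3: not 3>3, acc = 11+2 = 13
m=4,j=0: 4>0, acc = 13+4 = 17
m=4,j=1: 4>1, acc = 17+3 = 20
m=4,j=2: 4>2, acc = 20+2 = 22
m=4,j=3: 4>3, acc = 22+1 = 23
m=4,j=4: not 4>4, acc = 23+2 = 25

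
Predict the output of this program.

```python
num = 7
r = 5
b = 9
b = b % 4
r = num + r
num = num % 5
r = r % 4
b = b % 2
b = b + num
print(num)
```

b = 9%4 = 1
r = 7+5 = 12
num = 7%5 = 2
r = 12%4 = 0
b = 1%2 = 1
b = 1+2 = 3

2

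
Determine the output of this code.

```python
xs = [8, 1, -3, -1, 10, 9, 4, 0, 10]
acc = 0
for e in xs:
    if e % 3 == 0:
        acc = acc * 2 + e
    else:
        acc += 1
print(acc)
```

33

e=8: not %3==0, acc = 0+1 = 1
e=1: not %3==0, acc = 1+1 = 2
e=-3: %3==0, acc = 2*2+(-3) = 1
e=-1: not %3==0, acc = 1+1 = 2
e=10: not %3==0, acc = 2+1 = 3
e=9: %3==0, acc = 3*2+9 = 15
e=4: not %3==0, acc = 15+1 = 16
e=0: %3==0, acc = 16*2+0 = 32
e=10: not %3==0, acc = 32+1 = 33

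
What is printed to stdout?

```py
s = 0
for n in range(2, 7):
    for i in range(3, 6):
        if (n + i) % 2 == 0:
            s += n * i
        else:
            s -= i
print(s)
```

n=2,i=3: odd sum, s = 0-3 = -3
n=2,i=4: even sum, s = (-3)+8 = 5
n=2,i=5: odd sum, s = 5-5 = 0
n=3,i=3: even sum, s = 0+9 = 9
n=3,i=4: odd sum, s = 9-4 = 5
n=3,i=5: even sum, s = 5+15 = 20
n=4,i=3: odd sum, s = 20-3 = 17
n=4,i=4: even sum, s = 17+16 = 33
n=4,i=5: odd sum, s = 33-5 = 28
n=5,i=3: even sum, s = 28+15 = 43
n=5,i=4: odd sum, s = 43-4 = 39
n=5,i=5: even sum, s = 39+25 = 64
n=6,i=3: odd sum, s = 64-3 = 61
n=6,i=4: even sum, s = 61+24 = 85
n=6,i=5: odd sum, s = 85-5 = 80

80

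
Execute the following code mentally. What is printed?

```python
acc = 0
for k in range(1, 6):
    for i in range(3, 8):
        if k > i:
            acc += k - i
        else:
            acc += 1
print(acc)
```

26

k=1,i=3: not 1>3, acc = 0+1 = 1
k=1,i=4: not 1>4, acc = 1+1 = 2
k=1,i=5: not 1>5, acc = 2+1 = 3
k=1,i=6: not 1>6, acc = 3+1 = 4
k=1,i=7: not 1>7, acc = 4+1 = 5
k=2,i=3: not 2>3, acc = 5+1 = 6
k=2,i=4: not 2>4, acc = 6+1 = 7
k=2,i=5: not 2>5, acc = 7+1 = 8
k=2,i=6: not 2>6, acc = 8+1 = 9
k=2,i=7: not 2>7, acc = 9+1 = 10
k=3,i=3: not 3>3, acc = 10+1 = 11
k=3,i=4: not 3>4, acc = 11+1 = 12
k=3,i=5: not 3>5, acc = 12+1 = 13
k=3,i=6: not 3>6, acc = 13+1 = 14
k=3,i=7: not 3>7, acc = 14+1 = 15
k=4,i=3: 4>3, acc = 15+1 = 16
k=4,i=4: not 4>4, acc = 16+1 = 17
k=4,i=5: not 4>5, acc = 17+1 = 18
k=4,i=6: not 4>6, acc = 18+1 = 19
k=4,i=7: not 4>7, acc = 19+1 = 20
k=5,i=3: 5>3, acc = 20+2 = 22
k=5,i=4: 5>4, acc = 22+1 = 23
k=5,i=5: not 5>5, acc = 23+1 = 24
k=5,i=6: not 5>6, acc = 24+1 = 25
k=5,i=7: not 5>7, acc = 25+1 = 26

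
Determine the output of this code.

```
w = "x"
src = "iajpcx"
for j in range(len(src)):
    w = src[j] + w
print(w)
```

j=0: prepend 'i' → 'ix'
j=1: prepend 'a' → 'aix'
j=2: prepend 'j' → 'jaix'
j=3: prepend 'p' → 'pjaix'
j=4: prepend 'c' → 'cpjaix'
j=5: prepend 'x' → 'xcpjaix'

xcpjaix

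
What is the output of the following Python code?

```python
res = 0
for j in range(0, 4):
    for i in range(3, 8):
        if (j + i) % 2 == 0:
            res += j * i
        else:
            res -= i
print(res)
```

j=0,i=3: odd sum, res = 0-3 = -3
j=0,i=4: even sum, res = (-3)+0 = -3
j=0,i=5: odd sum, res = (-3)-5 = -8
j=0,i=6: even sum, res = (-8)+0 = -8
j=0,i=7: odd sum, res = (-8)-7 = -15
j=1,i=3: even sum, res = (-15)+3 = -12
j=1,i=4: odd sum, res = (-12)-4 = -16
j=1,i=5: even sum, res = (-16)+5 = -11
j=1,i=6: odd sum, res = (-11)-6 = -17
j=1,i=7: even sum, res = (-17)+7 = -10
j=2,i=3: odd sum, res = (-10)-3 = -13
j=2,i=4: even sum, res = (-13)+8 = -5
j=2,i=5: odd sum, res = (-5)-5 = -10
j=2,i=6: even sum, res = (-10)+12 = 2
j=2,i=7: odd sum, res = 2-7 = -5
j=3,i=3: even sum, res = (-5)+9 = 4
j=3,i=4: odd sum, res = 4-4 = 0
j=3,i=5: even sum, res = 0+15 = 15
j=3,i=6: odd sum, res = 15-6 = 9
j=3,i=7: even sum, res = 9+21 = 30

30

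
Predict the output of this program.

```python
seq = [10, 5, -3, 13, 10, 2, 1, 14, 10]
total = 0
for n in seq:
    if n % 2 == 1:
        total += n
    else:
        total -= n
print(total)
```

-30

n=10: not odd, total = 0-10 = -10
n=5: odd, total = (-10)+5 = -5
n=-3: odd, total = (-5)+(-3) = -8
n=13: odd, total = (-8)+13 = 5
n=10: not odd, total = 5-10 = -5
n=2: not odd, total = (-5)-2 = -7
n=1: odd, total = (-7)+1 = -6
n=14: not odd, total = (-6)-14 = -20
n=10: not odd, total = (-20)-10 = -30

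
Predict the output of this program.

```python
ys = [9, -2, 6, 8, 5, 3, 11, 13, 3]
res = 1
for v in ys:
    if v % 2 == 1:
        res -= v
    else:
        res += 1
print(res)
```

v=9: odd, res = 1-9 = -8
v=-2: not odd, res = (-8)+1 = -7
v=6: not odd, res = (-7)+1 = -6
v=8: not odd, res = (-6)+1 = -5
v=5: odd, res = (-5)-5 = -10
v=3: odd, res = (-10)-3 = -13
v=11: odd, res = (-13)-11 = -24
v=13: odd, res = (-24)-13 = -37
v=3: odd, res = (-37)-3 = -40

-40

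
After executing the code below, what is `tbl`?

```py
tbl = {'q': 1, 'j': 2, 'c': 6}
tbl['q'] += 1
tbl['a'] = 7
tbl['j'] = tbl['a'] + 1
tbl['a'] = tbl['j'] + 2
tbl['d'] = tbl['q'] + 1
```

{'q': 2, 'j': 8, 'c': 6, 'a': 10, 'd': 3}

tbl['q'] = 1+1 = 2 → {'q': 2, 'j': 2, 'c': 6}
tbl['a'] = 7 → {'q': 2, 'j': 2, 'c': 6, 'a': 7}
tbl['j'] = tbl['a']+1 = 8 → {'q': 2, 'j': 8, 'c': 6, 'a': 7}
tbl['a'] = tbl['j']+2 = 10 → {'q': 2, 'j': 8, 'c': 6, 'a': 10}
tbl['d'] = tbl['q']+1 = 3 → {'q': 2, 'j': 8, 'c': 6, 'a': 10, 'd': 3}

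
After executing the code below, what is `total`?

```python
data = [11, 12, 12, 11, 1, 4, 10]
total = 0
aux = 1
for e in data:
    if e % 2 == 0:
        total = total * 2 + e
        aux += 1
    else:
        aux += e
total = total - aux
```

e=11: not even; aux=12
e=12: even, total = 0*2+12 = 12; aux=13
e=12: even, total = 12*2+12 = 36; aux=14
e=11: not even; aux=25
e=1: not even; aux=26
e=4: even, total = 36*2+4 = 76; aux=27
e=10: even, total = 76*2+10 = 162; aux=28
total-aux = 162-28 = 134

134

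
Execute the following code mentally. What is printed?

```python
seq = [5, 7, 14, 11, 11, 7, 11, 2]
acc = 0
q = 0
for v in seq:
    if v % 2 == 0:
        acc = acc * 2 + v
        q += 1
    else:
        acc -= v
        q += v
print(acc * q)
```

v=5: not even, acc = 0-5 = -5; q=5
v=7: not even, acc = (-5)-7 = -12; q=12
v=14: even, acc = (-12)*2+14 = -10; q=13
v=11: not even, acc = (-10)-11 = -21; q=24
v=11: not even, acc = (-21)-11 = -32; q=35
v=7: not even, acc = (-32)-7 = -39; q=42
v=11: not even, acc = (-39)-11 = -50; q=53
v=2: even, acc = (-50)*2+2 = -98; q=54
acc*q = (-98)*54 = -5292

-5292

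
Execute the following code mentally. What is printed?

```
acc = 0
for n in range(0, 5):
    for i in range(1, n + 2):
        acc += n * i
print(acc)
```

n=0,i=1: acc = 0+0 = 0
n=1,i=1: acc = 0+1 = 1
n=1,i=2: acc = 1+2 = 3
n=2,i=1: acc = 3+2 = 5
n=2,i=2: acc = 5+4 = 9
n=2,i=3: acc = 9+6 = 15
n=3,i=1: acc = 15+3 = 18
n=3,i=2: acc = 18+6 = 24
n=3,i=3: acc = 24+9 = 33
n=3,i=4: acc = 33+12 = 45
n=4,i=1: acc = 45+4 = 49
n=4,i=2: acc = 49+8 = 57
n=4,i=3: acc = 57+12 = 69
n=4,i=4: acc = 69+16 = 85
n=4,i=5: acc = 85+20 = 105

105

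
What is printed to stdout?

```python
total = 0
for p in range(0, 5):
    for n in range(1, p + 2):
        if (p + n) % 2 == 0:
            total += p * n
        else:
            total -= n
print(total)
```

19

p=0,n=1: odd sum, total = 0-1 = -1
p=1,n=1: even sum, total = (-1)+1 = 0
p=1,n=2: odd sum, total = 0-2 = -2
p=2,n=1: odd sum, total = (-2)-1 = -3
p=2,n=2: even sum, total = (-3)+4 = 1
p=2,n=3: odd sum, total = 1-3 = -2
p=3,n=1: even sum, total = (-2)+3 = 1
p=3,n=2: odd sum, total = 1-2 = -1
p=3,n=3: even sum, total = (-1)+9 = 8
p=3,n=4: odd sum, total = 8-4 = 4
p=4,n=1: odd sum, total = 4-1 = 3
p=4,n=2: even sum, total = 3+8 = 11
p=4,n=3: odd sum, total = 11-3 = 8
p=4,n=4: even sum, total = 8+16 = 24
p=4,n=5: odd sum, total = 24-5 = 19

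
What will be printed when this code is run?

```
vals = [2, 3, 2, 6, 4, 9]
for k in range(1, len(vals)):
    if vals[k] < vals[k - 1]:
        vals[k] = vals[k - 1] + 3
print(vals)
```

[2, 3, 6, 6, 9, 9]

k=1: 3>=2, unchanged → [2, 3, 2, 6, 4, 9]
k=2: 2<3, vals[2] = 3+3 = 6 → [2, 3, 6, 6, 4, 9]
k=3: 6>=6, unchanged → [2, 3, 6, 6, 4, 9]
k=4: 4<6, vals[4] = 6+3 = 9 → [2, 3, 6, 6, 9, 9]
k=5: 9>=9, unchanged → [2, 3, 6, 6, 9, 9]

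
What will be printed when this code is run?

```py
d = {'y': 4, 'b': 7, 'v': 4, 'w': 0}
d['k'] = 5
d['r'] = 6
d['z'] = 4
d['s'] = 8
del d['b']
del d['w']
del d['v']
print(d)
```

{'y': 4, 'k': 5, 'r': 6, 'z': 4, 's': 8}

d['k'] = 5 → {'y': 4, 'b': 7, 'v': 4, 'w': 0, 'k': 5}
d['r'] = 6 → {'y': 4, 'b': 7, 'v': 4, 'w': 0, 'k': 5, 'r': 6}
d['z'] = 4 → {'y': 4, 'b': 7, 'v': 4, 'w': 0, 'k': 5, 'r': 6, 'z': 4}
d['s'] = 8 → {'y': 4, 'b': 7, 'v': 4, 'w': 0, 'k': 5, 'r': 6, 'z': 4, 's': 8}
del 'b' → {'y': 4, 'v': 4, 'w': 0, 'k': 5, 'r': 6, 'z': 4, 's': 8}
del 'w' → {'y': 4, 'v': 4, 'k': 5, 'r': 6, 'z': 4, 's': 8}
del 'v' → {'y': 4, 'k': 5, 'r': 6, 'z': 4, 's': 8}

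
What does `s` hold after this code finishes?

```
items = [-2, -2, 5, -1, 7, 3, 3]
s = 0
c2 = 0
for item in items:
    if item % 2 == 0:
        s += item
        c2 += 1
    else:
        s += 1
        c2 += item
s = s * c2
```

item=-2: even, s = 0+(-2) = -2; c2=1
item=-2: even, s = (-2)+(-2) = -4; c2=2
item=5: not even, s = (-4)+1 = -3; c2=7
item=-1: not even, s = (-3)+1 = -2; c2=6
item=7: not even, s = (-2)+1 = -1; c2=13
item=3: not even, s = (-1)+1 = 0; c2=16
item=3: not even, s = 0+1 = 1; c2=19
s*c2 = 1*19 = 19

19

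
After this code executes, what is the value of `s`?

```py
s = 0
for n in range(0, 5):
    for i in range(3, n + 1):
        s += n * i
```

n=3,i=3: s = 0+9 = 9
n=4,i=3: s = 9+12 = 21
n=4,i=4: s = 21+16 = 37

37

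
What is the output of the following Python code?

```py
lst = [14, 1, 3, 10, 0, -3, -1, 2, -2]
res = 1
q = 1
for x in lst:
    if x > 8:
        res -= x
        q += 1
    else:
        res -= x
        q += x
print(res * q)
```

-69

x=14: >8, res = 1-14 = -13; q=2
x=1: not >8, res = (-13)-1 = -14; q=3
x=3: not >8, res = (-14)-3 = -17; q=6
x=10: >8, res = (-17)-10 = -27; q=7
x=0: not >8, res = (-27)-0 = -27; q=7
x=-3: not >8, res = (-27)-(-3) = -24; q=4
x=-1: not >8, res = (-24)-(-1) = -23; q=3
x=2: not >8, res = (-23)-2 = -25; q=5
x=-2: not >8, res = (-25)-(-2) = -23; q=3
res*q = (-23)*3 = -69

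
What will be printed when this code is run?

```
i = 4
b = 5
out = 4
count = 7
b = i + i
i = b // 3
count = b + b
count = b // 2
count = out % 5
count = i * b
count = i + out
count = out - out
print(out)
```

4

b = 4+4 = 8
i = 8//3 = 2
count = 8+8 = 16
count = 8//2 = 4
count = 4%5 = 4
count = 2*8 = 16
count = 2+4 = 6
count = 4-4 = 0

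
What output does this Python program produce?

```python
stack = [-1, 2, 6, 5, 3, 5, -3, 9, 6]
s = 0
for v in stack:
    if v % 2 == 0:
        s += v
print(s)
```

v=-1: not even
v=2: even, s = 0+2 = 2
v=6: even, s = 2+6 = 8
v=5: not even
v=3: not even
v=5: not even
v=-3: not even
v=9: not even
v=6: even, s = 8+6 = 14

14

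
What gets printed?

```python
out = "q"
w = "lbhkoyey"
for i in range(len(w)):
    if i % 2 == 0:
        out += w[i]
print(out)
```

qlhoe

i=0: add 'l' → 'ql'
i=1: skip
i=2: add 'h' → 'qlh'
i=3: skip
i=4: add 'o' → 'qlho'
i=5: skip
i=6: add 'e' → 'qlhoe'
i=7: skip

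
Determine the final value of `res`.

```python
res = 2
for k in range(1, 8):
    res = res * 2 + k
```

k=1: res = 2*2+1 = 5
k=2: res = 5*2+2 = 12
k=3: res = 12*2+3 = 27
k=4: res = 27*2+4 = 58
k=5: res = 58*2+5 = 121
k=6: res = 121*2+6 = 248
k=7: res = 248*2+7 = 503

503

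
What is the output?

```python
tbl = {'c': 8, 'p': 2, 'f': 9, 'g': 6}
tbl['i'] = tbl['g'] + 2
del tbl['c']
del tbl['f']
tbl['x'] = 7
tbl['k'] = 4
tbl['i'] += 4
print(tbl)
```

tbl['i'] = tbl['g']+2 = 8 → {'c': 8, 'p': 2, 'f': 9, 'g': 6, 'i': 8}
del 'c' → {'p': 2, 'f': 9, 'g': 6, 'i': 8}
del 'f' → {'p': 2, 'g': 6, 'i': 8}
tbl['x'] = 7 → {'p': 2, 'g': 6, 'i': 8, 'x': 7}
tbl['k'] = 4 → {'p': 2, 'g': 6, 'i': 8, 'x': 7, 'k': 4}
tbl['i'] = 8+4 = 12 → {'p': 2, 'g': 6, 'i': 12, 'x': 7, 'k': 4}

{'p': 2, 'g': 6, 'i': 12, 'x': 7, 'k': 4}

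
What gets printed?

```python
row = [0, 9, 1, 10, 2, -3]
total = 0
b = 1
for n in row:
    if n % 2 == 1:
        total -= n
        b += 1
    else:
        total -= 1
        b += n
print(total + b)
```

6

n=0: not odd, total = 0-1 = -1; b=1
n=9: odd, total = (-1)-9 = -10; b=2
n=1: odd, total = (-10)-1 = -11; b=3
n=10: not odd, total = (-11)-1 = -12; b=13
n=2: not odd, total = (-12)-1 = -13; b=15
n=-3: odd, total = (-13)-(-3) = -10; b=16
total+b = (-10)+16 = 6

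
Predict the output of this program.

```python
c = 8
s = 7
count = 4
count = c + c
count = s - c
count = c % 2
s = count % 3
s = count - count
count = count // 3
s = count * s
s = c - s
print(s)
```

count = 8+8 = 16
count = 7-8 = -1
count = 8%2 = 0
s = 0%3 = 0
s = 0-0 = 0
count = 0//3 = 0
s = 0*0 = 0
s = 8-0 = 8

8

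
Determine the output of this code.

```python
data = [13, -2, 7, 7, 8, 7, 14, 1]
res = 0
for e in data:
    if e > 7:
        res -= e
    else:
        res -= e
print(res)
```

-55

e=13: >7, res = 0-13 = -13
e=-2: not >7, res = (-13)-(-2) = -11
e=7: not >7, res = (-11)-7 = -18
e=7: not >7, res = (-18)-7 = -25
e=8: >7, res = (-25)-8 = -33
e=7: not >7, res = (-33)-7 = -40
e=14: >7, res = (-40)-14 = -54
e=1: not >7, res = (-54)-1 = -55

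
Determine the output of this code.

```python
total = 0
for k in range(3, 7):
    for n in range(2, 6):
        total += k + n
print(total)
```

128

k=3,n=2: total = 0+5 = 5
k=3,n=3: total = 5+6 = 11
k=3,n=4: total = 11+7 = 18
k=3,n=5: total = 18+8 = 26
k=4,n=2: total = 26+6 = 32
k=4,n=3: total = 32+7 = 39
k=4,n=4: total = 39+8 = 47
k=4,n=5: total = 47+9 = 56
k=5,n=2: total = 56+7 = 63
k=5,n=3: total = 63+8 = 71
k=5,n=4: total = 71+9 = 80
k=5,n=5: total = 80+10 = 90
k=6,n=2: total = 90+8 = 98
k=6,n=3: total = 98+9 = 107
k=6,n=4: total = 107+10 = 117
k=6,n=5: total = 117+11 = 128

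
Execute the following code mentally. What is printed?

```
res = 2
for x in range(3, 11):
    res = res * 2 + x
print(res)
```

x=3: res = 2*2+3 = 7
x=4: res = 7*2+4 = 18
x=5: res = 18*2+5 = 41
x=6: res = 41*2+6 = 88
x=7: res = 88*2+7 = 183
x=8: res = 183*2+8 = 374
x=9: res = 374*2+9 = 757
x=10: res = 757*2+10 = 1524

1524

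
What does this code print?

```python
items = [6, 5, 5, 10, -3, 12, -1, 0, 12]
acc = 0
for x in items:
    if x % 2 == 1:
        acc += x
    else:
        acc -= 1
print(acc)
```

x=6: not odd, acc = 0-1 = -1
x=5: odd, acc = (-1)+5 = 4
x=5: odd, acc = 4+5 = 9
x=10: not odd, acc = 9-1 = 8
x=-3: odd, acc = 8+(-3) = 5
x=12: not odd, acc = 5-1 = 4
x=-1: odd, acc = 4+(-1) = 3
x=0: not odd, acc = 3-1 = 2
x=12: not odd, acc = 2-1 = 1

1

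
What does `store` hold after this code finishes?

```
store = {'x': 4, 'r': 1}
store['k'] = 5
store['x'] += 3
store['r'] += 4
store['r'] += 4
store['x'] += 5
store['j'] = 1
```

store['k'] = 5 → {'x': 4, 'r': 1, 'k': 5}
store['x'] = 4+3 = 7 → {'x': 7, 'r': 1, 'k': 5}
store['r'] = 1+4 = 5 → {'x': 7, 'r': 5, 'k': 5}
store['r'] = 5+4 = 9 → {'x': 7, 'r': 9, 'k': 5}
store['x'] = 7+5 = 12 → {'x': 12, 'r': 9, 'k': 5}
store['j'] = 1 → {'x': 12, 'r': 9, 'k': 5, 'j': 1}

{'x': 12, 'r': 9, 'k': 5, 'j': 1}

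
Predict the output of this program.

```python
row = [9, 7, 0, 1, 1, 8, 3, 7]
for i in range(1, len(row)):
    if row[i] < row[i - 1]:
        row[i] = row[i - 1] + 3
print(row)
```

i=1: 7<9, row[1] = 9+3 = 12 → [9, 12, 0, 1, 1, 8, 3, 7]
i=2: 0<12, row[2] = 12+3 = 15 → [9, 12, 15, 1, 1, 8, 3, 7]
i=3: 1<15, row[3] = 15+3 = 18 → [9, 12, 15, 18, 1, 8, 3, 7]
i=4: 1<18, row[4] = 18+3 = 21 → [9, 12, 15, 18, 21, 8, 3, 7]
i=5: 8<21, row[5] = 21+3 = 24 → [9, 12, 15, 18, 21, 24, 3, 7]
i=6: 3<24, row[6] = 24+3 = 27 → [9, 12, 15, 18, 21, 24, 27, 7]
i=7: 7<27, row[7] = 27+3 = 30 → [9, 12, 15, 18, 21, 24, 27, 30]

[9, 12, 15, 18, 21, 24, 27, 30]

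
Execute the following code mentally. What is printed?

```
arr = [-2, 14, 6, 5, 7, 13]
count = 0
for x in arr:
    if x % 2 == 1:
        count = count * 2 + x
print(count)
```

47

x=-2: not odd
x=14: not odd
x=6: not odd
x=5: odd, count = 0*2+5 = 5
x=7: odd, count = 5*2+7 = 17
x=13: odd, count = 17*2+13 = 47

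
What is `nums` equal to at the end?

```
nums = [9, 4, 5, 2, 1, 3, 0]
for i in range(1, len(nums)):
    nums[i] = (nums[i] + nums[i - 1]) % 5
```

i=1: nums[1] = (4+9)%5 = 3 → [9, 3, 5, 2, 1, 3, 0]
i=2: nums[2] = (5+3)%5 = 3 → [9, 3, 3, 2, 1, 3, 0]
i=3: nums[3] = (2+3)%5 = 0 → [9, 3, 3, 0, 1, 3, 0]
i=4: nums[4] = (1+0)%5 = 1 → [9, 3, 3, 0, 1, 3, 0]
i=5: nums[5] = (3+1)%5 = 4 → [9, 3, 3, 0, 1, 4, 0]
i=6: nums[6] = (0+4)%5 = 4 → [9, 3, 3, 0, 1, 4, 4]

[9, 3, 3, 0, 1, 4, 4]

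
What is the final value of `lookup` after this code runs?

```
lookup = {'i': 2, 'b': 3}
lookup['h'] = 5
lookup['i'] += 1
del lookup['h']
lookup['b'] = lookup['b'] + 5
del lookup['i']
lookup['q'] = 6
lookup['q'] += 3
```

{'b': 8, 'q': 9}

lookup['h'] = 5 → {'i': 2, 'b': 3, 'h': 5}
lookup['i'] = 2+1 = 3 → {'i': 3, 'b': 3, 'h': 5}
del 'h' → {'i': 3, 'b': 3}
lookup['b'] = lookup['b']+5 = 8 → {'i': 3, 'b': 8}
del 'i' → {'b': 8}
lookup['q'] = 6 → {'b': 8, 'q': 6}
lookup['q'] = 6+3 = 9 → {'b': 8, 'q': 9}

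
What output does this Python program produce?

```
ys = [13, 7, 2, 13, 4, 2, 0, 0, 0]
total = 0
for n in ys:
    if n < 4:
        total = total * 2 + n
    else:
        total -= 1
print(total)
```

n=13: not <4, total = 0-1 = -1
n=7: not <4, total = (-1)-1 = -2
n=2: <4, total = (-2)*2+2 = -2
n=13: not <4, total = (-2)-1 = -3
n=4: not <4, total = (-3)-1 = -4
n=2: <4, total = (-4)*2+2 = -6
n=0: <4, total = (-6)*2+0 = -12
n=0: <4, total = (-12)*2+0 = -24
n=0: <4, total = (-24)*2+0 = -48

-48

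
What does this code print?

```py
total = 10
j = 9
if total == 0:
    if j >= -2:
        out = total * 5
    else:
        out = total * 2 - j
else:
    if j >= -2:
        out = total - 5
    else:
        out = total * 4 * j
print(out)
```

total=10, j=9
total == 0 is False; j >= -2 is True
→ out = total - 5 = 5

5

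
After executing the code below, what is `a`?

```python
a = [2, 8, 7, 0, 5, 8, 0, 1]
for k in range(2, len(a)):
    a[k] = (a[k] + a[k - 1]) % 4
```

[2, 8, 3, 3, 0, 0, 0, 1]

k=2: a[2] = (7+8)%4 = 3 → [2, 8, 3, 0, 5, 8, 0, 1]
k=3: a[3] = (0+3)%4 = 3 → [2, 8, 3, 3, 5, 8, 0, 1]
k=4: a[4] = (5+3)%4 = 0 → [2, 8, 3, 3, 0, 8, 0, 1]
k=5: a[5] = (8+0)%4 = 0 → [2, 8, 3, 3, 0, 0, 0, 1]
k=6: a[6] = (0+0)%4 = 0 → [2, 8, 3, 3, 0, 0, 0, 1]
k=7: a[7] = (1+0)%4 = 1 → [2, 8, 3, 3, 0, 0, 0, 1]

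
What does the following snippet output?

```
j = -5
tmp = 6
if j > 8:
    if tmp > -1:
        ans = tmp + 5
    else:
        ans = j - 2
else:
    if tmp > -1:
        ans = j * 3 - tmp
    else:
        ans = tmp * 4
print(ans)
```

j=-5, tmp=6
j > 8 is False; tmp > -1 is True
→ ans = j * 3 - tmp = -21

-21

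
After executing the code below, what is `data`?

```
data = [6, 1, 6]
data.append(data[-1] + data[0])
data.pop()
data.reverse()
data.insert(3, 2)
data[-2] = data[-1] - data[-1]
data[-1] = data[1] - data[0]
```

append data[-1]+data[0] = 6+6 = 12 → [6, 1, 6, 12]
pop() removes 12 → [6, 1, 6]
reverse → [6, 1, 6]
insert 2 at 3 → [6, 1, 6, 2]
data[-2] = data[-1]-data[-1] = 2-2 = 0 → [6, 1, 0, 2]
data[-1] = data[1]-data[0] = 1-6 = -5 → [6, 1, 0, -5]

[6, 1, 0, -5]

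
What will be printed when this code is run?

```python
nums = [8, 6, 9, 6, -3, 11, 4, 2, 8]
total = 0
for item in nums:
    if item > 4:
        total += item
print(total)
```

item=8: >4, total = 0+8 = 8
item=6: >4, total = 8+6 = 14
item=9: >4, total = 14+9 = 23
item=6: >4, total = 23+6 = 29
item=-3: not >4
item=11: >4, total = 29+11 = 40
item=4: not >4
item=2: not >4
item=8: >4, total = 40+8 = 48

48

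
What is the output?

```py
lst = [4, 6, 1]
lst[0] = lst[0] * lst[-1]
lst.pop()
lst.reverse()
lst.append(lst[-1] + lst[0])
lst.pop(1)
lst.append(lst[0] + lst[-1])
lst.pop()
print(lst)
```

[6, 10]

lst[0] = lst[0]*lst[-1] = 4*1 = 4 → [4, 6, 1]
pop() removes 1 → [4, 6]
reverse → [6, 4]
append lst[-1]+lst[0] = 4+6 = 10 → [6, 4, 10]
pop(1) removes 4 → [6, 10]
append lst[0]+lst[-1] = 6+10 = 16 → [6, 10, 16]
pop() removes 16 → [6, 10]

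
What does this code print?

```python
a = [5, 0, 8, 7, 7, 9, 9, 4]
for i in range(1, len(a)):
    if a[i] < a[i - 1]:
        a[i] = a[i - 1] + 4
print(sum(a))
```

152

i=1: 0<5, a[1] = 5+4 = 9 → [5, 9, 8, 7, 7, 9, 9, 4]
i=2: 8<9, a[2] = 9+4 = 13 → [5, 9, 13, 7, 7, 9, 9, 4]
i=3: 7<13, a[3] = 13+4 = 17 → [5, 9, 13, 17, 7, 9, 9, 4]
i=4: 7<17, a[4] = 17+4 = 21 → [5, 9, 13, 17, 21, 9, 9, 4]
i=5: 9<21, a[5] = 21+4 = 25 → [5, 9, 13, 17, 21, 25, 9, 4]
i=6: 9<25, a[6] = 25+4 = 29 → [5, 9, 13, 17, 21, 25, 29, 4]
i=7: 4<29, a[7] = 29+4 = 33 → [5, 9, 13, 17, 21, 25, 29, 33]
sum = 152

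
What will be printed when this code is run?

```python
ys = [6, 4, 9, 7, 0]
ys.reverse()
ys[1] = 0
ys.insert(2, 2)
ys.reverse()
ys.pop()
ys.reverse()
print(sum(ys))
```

21

reverse → [0, 7, 9, 4, 6]
ys[1] = 0 → [0, 0, 9, 4, 6]
insert 2 at 2 → [0, 0, 2, 9, 4, 6]
reverse → [6, 4, 9, 2, 0, 0]
pop() removes 0 → [6, 4, 9, 2, 0]
reverse → [0, 2, 9, 4, 6]
sum = 21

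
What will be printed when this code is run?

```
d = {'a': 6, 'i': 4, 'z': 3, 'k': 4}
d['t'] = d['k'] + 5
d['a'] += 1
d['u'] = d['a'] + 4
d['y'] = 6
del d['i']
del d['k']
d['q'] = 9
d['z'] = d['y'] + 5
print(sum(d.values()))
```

d['t'] = d['k']+5 = 9 → {'a': 6, 'i': 4, 'z': 3, 'k': 4, 't': 9}
d['a'] = 6+1 = 7 → {'a': 7, 'i': 4, 'z': 3, 'k': 4, 't': 9}
d['u'] = d['a']+4 = 11 → {'a': 7, 'i': 4, 'z': 3, 'k': 4, 't': 9, 'u': 11}
d['y'] = 6 → {'a': 7, 'i': 4, 'z': 3, 'k': 4, 't': 9, 'u': 11, 'y': 6}
del 'i' → {'a': 7, 'z': 3, 'k': 4, 't': 9, 'u': 11, 'y': 6}
del 'k' → {'a': 7, 'z': 3, 't': 9, 'u': 11, 'y': 6}
d['q'] = 9 → {'a': 7, 'z': 3, 't': 9, 'u': 11, 'y': 6, 'q': 9}
d['z'] = d['y']+5 = 11 → {'a': 7, 'z': 11, 't': 9, 'u': 11, 'y': 6, 'q': 9}
sum of values = 53

53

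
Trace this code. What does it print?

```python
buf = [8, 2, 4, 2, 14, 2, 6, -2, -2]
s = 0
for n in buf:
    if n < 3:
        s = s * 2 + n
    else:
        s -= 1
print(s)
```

n=8: not <3, s = 0-1 = -1
n=2: <3, s = (-1)*2+2 = 0
n=4: not <3, s = 0-1 = -1
n=2: <3, s = (-1)*2+2 = 0
n=14: not <3, s = 0-1 = -1
n=2: <3, s = (-1)*2+2 = 0
n=6: not <3, s = 0-1 = -1
n=-2: <3, s = (-1)*2+(-2) = -4
n=-2: <3, s = (-4)*2+(-2) = -10

-10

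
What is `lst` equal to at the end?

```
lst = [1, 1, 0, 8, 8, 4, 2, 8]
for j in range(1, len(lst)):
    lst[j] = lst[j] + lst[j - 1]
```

j=1: lst[1] = 1+1 = 2 → [1, 2, 0, 8, 8, 4, 2, 8]
j=2: lst[2] = 0+2 = 2 → [1, 2, 2, 8, 8, 4, 2, 8]
j=3: lst[3] = 8+2 = 10 → [1, 2, 2, 10, 8, 4, 2, 8]
j=4: lst[4] = 8+10 = 18 → [1, 2, 2, 10, 18, 4, 2, 8]
j=5: lst[5] = 4+18 = 22 → [1, 2, 2, 10, 18, 22, 2, 8]
j=6: lst[6] = 2+22 = 24 → [1, 2, 2, 10, 18, 22, 24, 8]
j=7: lst[7] = 8+24 = 32 → [1, 2, 2, 10, 18, 22, 24, 32]

[1, 2, 2, 10, 18, 22, 24, 32]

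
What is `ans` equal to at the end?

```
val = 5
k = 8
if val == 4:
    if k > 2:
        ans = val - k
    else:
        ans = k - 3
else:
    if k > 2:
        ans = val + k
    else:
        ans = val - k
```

13

val=5, k=8
val == 4 is False; k > 2 is True
→ ans = val + k = 13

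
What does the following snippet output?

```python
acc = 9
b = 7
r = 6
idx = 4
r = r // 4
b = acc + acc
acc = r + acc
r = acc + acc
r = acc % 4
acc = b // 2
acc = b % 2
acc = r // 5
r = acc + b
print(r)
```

18

r = 6//4 = 1
b = 9+9 = 18
acc = 1+9 = 10
r = 10+10 = 20
r = 10%4 = 2
acc = 18//2 = 9
acc = 18%2 = 0
acc = 2//5 = 0
r = 0+18 = 18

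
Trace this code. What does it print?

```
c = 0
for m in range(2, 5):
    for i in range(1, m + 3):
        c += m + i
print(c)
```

93

m=2,i=1: c = 0+3 = 3
m=2,i=2: c = 3+4 = 7
m=2,i=3: c = 7+5 = 12
m=2,i=4: c = 12+6 = 18
m=3,i=1: c = 18+4 = 22
m=3,i=2: c = 22+5 = 27
m=3,i=3: c = 27+6 = 33
m=3,i=4: c = 33+7 = 40
m=3,i=5: c = 40+8 = 48
m=4,i=1: c = 48+5 = 53
m=4,i=2: c = 53+6 = 59
m=4,i=3: c = 59+7 = 66
m=4,i=4: c = 66+8 = 74
m=4,i=5: c = 74+9 = 83
m=4,i=6: c = 83+10 = 93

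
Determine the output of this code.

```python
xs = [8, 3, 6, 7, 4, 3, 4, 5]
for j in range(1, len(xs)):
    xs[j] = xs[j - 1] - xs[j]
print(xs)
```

[8, 5, -1, -8, -12, -15, -19, -24]

j=1: xs[1] = 8-3 = 5 → [8, 5, 6, 7, 4, 3, 4, 5]
j=2: xs[2] = 5-6 = -1 → [8, 5, -1, 7, 4, 3, 4, 5]
j=3: xs[3] = (-1)-7 = -8 → [8, 5, -1, -8, 4, 3, 4, 5]
j=4: xs[4] = (-8)-4 = -12 → [8, 5, -1, -8, -12, 3, 4, 5]
j=5: xs[5] = (-12)-3 = -15 → [8, 5, -1, -8, -12, -15, 4, 5]
j=6: xs[6] = (-15)-4 = -19 → [8, 5, -1, -8, -12, -15, -19, 5]
j=7: xs[7] = (-19)-5 = -24 → [8, 5, -1, -8, -12, -15, -19, -24]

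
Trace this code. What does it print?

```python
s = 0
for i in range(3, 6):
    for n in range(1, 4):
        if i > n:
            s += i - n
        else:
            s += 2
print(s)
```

20

i=3,n=1: 3>1, s = 0+2 = 2
i=3,n=2: 3>2, s = 2+1 = 3
i=3,n=3: not 3>3, s = 3+2 = 5
i=4,n=1: 4>1, s = 5+3 = 8
i=4,n=2: 4>2, s = 8+2 = 10
i=4,n=3: 4>3, s = 10+1 = 11
i=5,n=1: 5>1, s = 11+4 = 15
i=5,n=2: 5>2, s = 15+3 = 18
i=5,n=3: 5>3, s = 18+2 = 20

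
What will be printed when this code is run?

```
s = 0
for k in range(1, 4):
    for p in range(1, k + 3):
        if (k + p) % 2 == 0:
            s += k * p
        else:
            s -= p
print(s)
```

k=1,p=1: even sum, s = 0+1 = 1
k=1,p=2: odd sum, s = 1-2 = -1
k=1,p=3: even sum, s = (-1)+3 = 2
k=2,p=1: odd sum, s = 2-1 = 1
k=2,p=2: even sum, s = 1+4 = 5
k=2,p=3: odd sum, s = 5-3 = 2
k=2,p=4: even sum, s = 2+8 = 10
k=3,p=1: even sum, s = 10+3 = 13
k=3,p=2: odd sum, s = 13-2 = 11
k=3,p=3: even sum, s = 11+9 = 20
k=3,p=4: odd sum, s = 20-4 = 16
k=3,p=5: even sum, s = 16+15 = 31

31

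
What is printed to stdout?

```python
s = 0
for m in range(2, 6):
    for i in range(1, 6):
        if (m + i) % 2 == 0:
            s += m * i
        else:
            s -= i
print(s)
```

78

m=2,i=1: odd sum, s = 0-1 = -1
m=2,i=2: even sum, s = (-1)+4 = 3
m=2,i=3: odd sum, s = 3-3 = 0
m=2,i=4: even sum, s = 0+8 = 8
m=2,i=5: odd sum, s = 8-5 = 3
m=3,i=1: even sum, s = 3+3 = 6
m=3,i=2: odd sum, s = 6-2 = 4
m=3,i=3: even sum, s = 4+9 = 13
m=3,i=4: odd sum, s = 13-4 = 9
m=3,i=5: even sum, s = 9+15 = 24
m=4,i=1: odd sum, s = 24-1 = 23
m=4,i=2: even sum, s = 23+8 = 31
m=4,i=3: odd sum, s = 31-3 = 28
m=4,i=4: even sum, s = 28+16 = 44
m=4,i=5: odd sum, s = 44-5 = 39
m=5,i=1: even sum, s = 39+5 = 44
m=5,i=2: odd sum, s = 44-2 = 42
m=5,i=3: even sum, s = 42+15 = 57
m=5,i=4: odd sum, s = 57-4 = 53
m=5,i=5: even sum, s = 53+25 = 78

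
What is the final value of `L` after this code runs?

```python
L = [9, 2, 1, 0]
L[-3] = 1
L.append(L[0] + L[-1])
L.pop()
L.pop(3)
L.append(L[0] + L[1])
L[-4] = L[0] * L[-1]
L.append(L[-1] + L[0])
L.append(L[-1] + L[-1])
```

L[-3] = 1 → [9, 1, 1, 0]
append L[0]+L[-1] = 9+0 = 9 → [9, 1, 1, 0, 9]
pop() removes 9 → [9, 1, 1, 0]
pop(3) removes 0 → [9, 1, 1]
append L[0]+L[1] = 9+1 = 10 → [9, 1, 1, 10]
L[-4] = L[0]*L[-1] = 9*10 = 90 → [90, 1, 1, 10]
append L[-1]+L[0] = 10+90 = 100 → [90, 1, 1, 10, 100]
append L[-1]+L[-1] = 100+100 = 200 → [90, 1, 1, 10, 100, 200]

[90, 1, 1, 10, 100, 200]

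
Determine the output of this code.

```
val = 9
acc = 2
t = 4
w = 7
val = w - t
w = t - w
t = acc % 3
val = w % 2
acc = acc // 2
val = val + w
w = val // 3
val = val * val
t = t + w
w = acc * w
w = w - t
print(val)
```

val = 7-4 = 3
w = 4-7 = -3
t = 2%3 = 2
val = (-3)%2 = 1
acc = 2//2 = 1
val = 1+(-3) = -2
w = (-2)//3 = -1
val = (-2)*(-2) = 4
t = 2+(-1) = 1
w = 1*(-1) = -1
w = (-1)-1 = -2

4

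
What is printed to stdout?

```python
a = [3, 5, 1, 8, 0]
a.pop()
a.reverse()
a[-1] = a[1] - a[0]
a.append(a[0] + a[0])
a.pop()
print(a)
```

pop() removes 0 → [3, 5, 1, 8]
reverse → [8, 1, 5, 3]
a[-1] = a[1]-a[0] = 1-8 = -7 → [8, 1, 5, -7]
append a[0]+a[0] = 8+8 = 16 → [8, 1, 5, -7, 16]
pop() removes 16 → [8, 1, 5, -7]

[8, 1, 5, -7]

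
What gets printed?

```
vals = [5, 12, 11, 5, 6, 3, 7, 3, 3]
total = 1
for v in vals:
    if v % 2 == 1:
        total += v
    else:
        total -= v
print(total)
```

v=5: odd, total = 1+5 = 6
v=12: not odd, total = 6-12 = -6
v=11: odd, total = (-6)+11 = 5
v=5: odd, total = 5+5 = 10
v=6: not odd, total = 10-6 = 4
v=3: odd, total = 4+3 = 7
v=7: odd, total = 7+7 = 14
v=3: odd, total = 14+3 = 17
v=3: odd, total = 17+3 = 20

20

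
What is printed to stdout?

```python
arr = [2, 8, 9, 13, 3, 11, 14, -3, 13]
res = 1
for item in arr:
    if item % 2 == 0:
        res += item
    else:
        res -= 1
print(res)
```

19

item=2: even, res = 1+2 = 3
item=8: even, res = 3+8 = 11
item=9: not even, res = 11-1 = 10
item=13: not even, res = 10-1 = 9
item=3: not even, res = 9-1 = 8
item=11: not even, res = 8-1 = 7
item=14: even, res = 7+14 = 21
item=-3: not even, res = 21-1 = 20
item=13: not even, res = 20-1 = 19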